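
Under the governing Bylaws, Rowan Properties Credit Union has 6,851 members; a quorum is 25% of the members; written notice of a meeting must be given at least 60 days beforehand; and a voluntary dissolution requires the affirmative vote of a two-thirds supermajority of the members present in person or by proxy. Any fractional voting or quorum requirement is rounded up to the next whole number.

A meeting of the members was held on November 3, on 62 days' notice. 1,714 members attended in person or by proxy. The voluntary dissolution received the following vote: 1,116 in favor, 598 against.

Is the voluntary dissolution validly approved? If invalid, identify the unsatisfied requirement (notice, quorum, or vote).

Notice: 62 days given; 60 required. Satisfied.
Quorum: 25% of 6,851 = 1,712.75, rounded up to 1,713; 1,714 present. Satisfied.
Vote: requires two-thirds of those present (1,714); 2/3 of 1714 = 1142.67, rounded up to 1143, so 1,143 needed; 1,116 in favor. Not satisfied.

Invalid — vote requirement not satisfied.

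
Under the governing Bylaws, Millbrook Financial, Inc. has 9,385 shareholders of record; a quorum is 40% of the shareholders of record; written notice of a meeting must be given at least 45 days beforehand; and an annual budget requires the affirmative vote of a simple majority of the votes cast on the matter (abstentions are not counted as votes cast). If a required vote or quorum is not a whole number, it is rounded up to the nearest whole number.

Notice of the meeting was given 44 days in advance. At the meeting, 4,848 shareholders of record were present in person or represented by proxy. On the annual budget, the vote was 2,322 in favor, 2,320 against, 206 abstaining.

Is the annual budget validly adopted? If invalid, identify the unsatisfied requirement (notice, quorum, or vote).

Invalid — notice requirement not satisfied.

Notice: 44 days given; 45 required. Not satisfied.
Quorum: 40% of 9,385 = 3,754; 4,848 present. Satisfied.
Vote: requires a majority of the votes cast (4,848 − 206 abstaining = 4,642); a majority of 4642 is 2322, so 2,322 needed; 2,322 in favor. Satisfied.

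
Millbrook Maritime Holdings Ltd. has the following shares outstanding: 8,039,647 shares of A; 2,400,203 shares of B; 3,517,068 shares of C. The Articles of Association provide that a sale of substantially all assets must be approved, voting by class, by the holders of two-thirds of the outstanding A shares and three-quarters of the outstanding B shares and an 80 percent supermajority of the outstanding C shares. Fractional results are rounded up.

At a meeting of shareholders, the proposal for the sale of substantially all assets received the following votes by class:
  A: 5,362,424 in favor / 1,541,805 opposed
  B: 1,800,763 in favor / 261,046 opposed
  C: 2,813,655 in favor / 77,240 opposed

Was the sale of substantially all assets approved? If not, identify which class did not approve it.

Approved — every class gave the required vote.

A: 2/3 of 8039647 = 5359764.67, rounded up to 5359765; 5,359,765 required, 5,362,424 in favor — approved.
B: 3/4 of 2400203 = 1800152.25, rounded up to 1800153; 1,800,153 required, 1,800,763 in favor — approved.
C: 4/5 of 3517068 = 2813654.40, rounded up to 2813655; 2,813,655 required, 2,813,655 in favor — approved.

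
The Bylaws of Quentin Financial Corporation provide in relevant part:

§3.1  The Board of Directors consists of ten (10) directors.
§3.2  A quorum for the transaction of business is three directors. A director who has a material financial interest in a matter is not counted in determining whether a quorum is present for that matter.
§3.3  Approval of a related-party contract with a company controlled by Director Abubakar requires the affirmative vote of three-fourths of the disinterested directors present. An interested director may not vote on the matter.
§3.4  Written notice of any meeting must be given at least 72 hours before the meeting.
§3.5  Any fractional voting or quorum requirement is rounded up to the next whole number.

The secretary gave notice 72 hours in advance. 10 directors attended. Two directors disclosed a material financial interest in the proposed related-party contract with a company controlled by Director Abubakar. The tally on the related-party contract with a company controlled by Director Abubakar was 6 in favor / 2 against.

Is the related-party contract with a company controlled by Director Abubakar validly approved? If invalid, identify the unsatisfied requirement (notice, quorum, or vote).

Valid — all requirements satisfied.

Notice: 72 hours given; 72 required (72 ≥ 72). Satisfied.
Quorum: 10 present, but the 2 interested directors do not count, leaving 8. Quorum is 3. Satisfied.
Vote: the related-party contract with a company controlled by Director Abubakar requires three-fourths of the disinterested directors present (10 − 2 = 8). 3/4 of 8 = 6, so 6 affirmative votes are needed; 6 voted in favor. Satisfied.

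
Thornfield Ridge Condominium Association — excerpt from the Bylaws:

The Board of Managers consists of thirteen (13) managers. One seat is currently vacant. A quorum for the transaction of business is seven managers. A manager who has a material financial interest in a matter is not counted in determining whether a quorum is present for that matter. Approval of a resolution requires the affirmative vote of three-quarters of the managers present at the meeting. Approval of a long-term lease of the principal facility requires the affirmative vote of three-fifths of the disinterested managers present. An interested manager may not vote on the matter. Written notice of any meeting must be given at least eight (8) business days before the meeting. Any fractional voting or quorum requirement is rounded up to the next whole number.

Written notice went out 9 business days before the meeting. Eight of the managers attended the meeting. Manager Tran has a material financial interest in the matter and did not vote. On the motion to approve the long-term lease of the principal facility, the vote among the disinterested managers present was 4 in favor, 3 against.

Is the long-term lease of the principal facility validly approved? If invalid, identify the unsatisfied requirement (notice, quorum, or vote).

Invalid — vote requirement not satisfied.

Notice: 9 business days given; 8 required (9 ≥ 8). Satisfied.
Quorum: 8 present, but the 1 interested manager does not count, leaving 7. Quorum is 7. Satisfied.
Vote: the long-term lease of the principal facility requires three-fifths of the disinterested managers present (8 − 1 = 7). 3/5 of 7 = 4.20, rounded up to 5, so 5 affirmative votes are needed; 4 voted in favor. Not satisfied.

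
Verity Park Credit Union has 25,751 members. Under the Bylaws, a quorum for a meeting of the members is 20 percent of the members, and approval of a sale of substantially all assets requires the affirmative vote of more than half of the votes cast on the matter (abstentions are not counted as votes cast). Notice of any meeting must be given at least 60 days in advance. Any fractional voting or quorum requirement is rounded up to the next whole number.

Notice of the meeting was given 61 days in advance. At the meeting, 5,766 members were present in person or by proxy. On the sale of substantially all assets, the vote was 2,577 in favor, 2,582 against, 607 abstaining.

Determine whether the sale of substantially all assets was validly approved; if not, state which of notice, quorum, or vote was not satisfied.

Notice: 61 days given; 60 required. Satisfied.
Quorum: 20% of 25,751 = 5,150.20, rounded up to 5,151; 5,766 present. Satisfied.
Vote: requires a majority of the votes cast (5,766 − 607 abstaining = 5,159); a majority of 5159 is 2580, so 2,580 needed; 2,577 in favor. Not satisfied.

Invalid — vote requirement not satisfied.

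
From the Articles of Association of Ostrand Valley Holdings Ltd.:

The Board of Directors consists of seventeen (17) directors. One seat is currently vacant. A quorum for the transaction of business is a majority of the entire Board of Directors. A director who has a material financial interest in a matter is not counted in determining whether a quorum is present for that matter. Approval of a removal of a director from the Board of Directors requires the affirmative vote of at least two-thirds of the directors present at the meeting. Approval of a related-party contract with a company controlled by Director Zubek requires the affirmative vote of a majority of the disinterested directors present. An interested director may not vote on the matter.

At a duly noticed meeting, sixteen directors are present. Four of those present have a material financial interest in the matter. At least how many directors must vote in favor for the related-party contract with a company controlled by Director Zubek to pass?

7

The related-party contract with a company controlled by Director Zubek requires a majority of the disinterested directors present (16 − 4 = 12).
A majority of 12 is 7.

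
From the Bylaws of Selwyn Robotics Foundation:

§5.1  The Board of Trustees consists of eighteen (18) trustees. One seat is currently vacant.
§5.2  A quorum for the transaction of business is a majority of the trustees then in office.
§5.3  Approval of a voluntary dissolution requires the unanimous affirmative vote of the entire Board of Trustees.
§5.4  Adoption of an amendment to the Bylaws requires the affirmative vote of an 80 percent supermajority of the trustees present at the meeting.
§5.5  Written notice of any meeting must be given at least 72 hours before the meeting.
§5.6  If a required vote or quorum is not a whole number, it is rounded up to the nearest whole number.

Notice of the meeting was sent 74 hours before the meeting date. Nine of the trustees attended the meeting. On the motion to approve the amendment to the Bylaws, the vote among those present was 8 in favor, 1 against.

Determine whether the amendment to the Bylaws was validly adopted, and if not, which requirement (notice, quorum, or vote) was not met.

Valid — all requirements satisfied.

Notice: 74 hours given; 72 required (74 ≥ 72). Satisfied.
Quorum: 9 present; quorum is 9. Satisfied.
Vote: the amendment to the Bylaws requires four-fifths of the trustees present (9). 4/5 of 9 = 7.20, rounded up to 8, so 8 affirmative votes are needed; 8 voted in favor. Satisfied.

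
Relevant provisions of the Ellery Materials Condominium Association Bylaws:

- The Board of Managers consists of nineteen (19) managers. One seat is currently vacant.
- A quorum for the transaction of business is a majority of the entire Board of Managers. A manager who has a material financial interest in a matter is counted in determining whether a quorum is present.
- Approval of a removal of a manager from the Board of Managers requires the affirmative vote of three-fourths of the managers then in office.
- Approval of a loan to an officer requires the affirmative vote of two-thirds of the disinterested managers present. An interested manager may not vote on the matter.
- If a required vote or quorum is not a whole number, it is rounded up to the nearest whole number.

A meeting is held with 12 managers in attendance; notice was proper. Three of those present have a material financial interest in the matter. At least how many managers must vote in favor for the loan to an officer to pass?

The loan to an officer requires two-thirds of the disinterested managers present (12 − 3 = 9).
2/3 of 9 = 6.

6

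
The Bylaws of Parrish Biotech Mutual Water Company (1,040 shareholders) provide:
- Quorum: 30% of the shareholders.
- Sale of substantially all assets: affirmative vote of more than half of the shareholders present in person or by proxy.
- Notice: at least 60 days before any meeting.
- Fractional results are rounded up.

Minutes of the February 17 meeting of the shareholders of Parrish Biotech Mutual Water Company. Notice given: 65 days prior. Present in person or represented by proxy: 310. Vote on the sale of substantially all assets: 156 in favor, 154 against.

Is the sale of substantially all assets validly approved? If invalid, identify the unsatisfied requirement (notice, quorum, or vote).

Invalid — quorum requirement not satisfied.

Notice: 65 days given; 60 required. Satisfied.
Quorum: 30% of 1,040 = 312; 310 present. Not satisfied.
Vote: requires a majority of those present (310); a majority of 310 is 156, so 156 needed; 156 in favor. Satisfied.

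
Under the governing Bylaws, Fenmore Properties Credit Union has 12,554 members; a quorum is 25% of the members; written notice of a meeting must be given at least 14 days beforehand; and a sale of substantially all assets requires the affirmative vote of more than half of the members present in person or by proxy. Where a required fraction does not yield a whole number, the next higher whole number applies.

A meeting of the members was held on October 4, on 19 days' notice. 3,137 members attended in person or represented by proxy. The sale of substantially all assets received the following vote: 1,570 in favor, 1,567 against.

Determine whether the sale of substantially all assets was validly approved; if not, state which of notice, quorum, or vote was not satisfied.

Invalid — quorum requirement not satisfied.

Notice: 19 days given; 14 required. Satisfied.
Quorum: 25% of 12,554 = 3,138.50, rounded up to 3,139; 3,137 present. Not satisfied.
Vote: requires a majority of those present (3,137); a majority of 3137 is 1569, so 1,569 needed; 1,570 in favor. Satisfied.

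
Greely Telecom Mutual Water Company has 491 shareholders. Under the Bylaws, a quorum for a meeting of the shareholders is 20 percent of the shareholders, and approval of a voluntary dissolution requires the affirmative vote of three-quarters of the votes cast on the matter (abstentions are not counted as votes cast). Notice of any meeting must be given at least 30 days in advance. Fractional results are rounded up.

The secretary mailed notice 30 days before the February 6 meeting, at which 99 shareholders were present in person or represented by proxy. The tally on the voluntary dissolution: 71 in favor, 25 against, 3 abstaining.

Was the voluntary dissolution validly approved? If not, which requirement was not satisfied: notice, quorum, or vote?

Notice: 30 days given; 30 required. Satisfied.
Quorum: 20% of 491 = 98.20, rounded up to 99; 99 present. Satisfied.
Vote: requires three-fourths of the votes cast (99 − 3 abstaining = 96); 3/4 of 96 = 72, so 72 needed; 71 in favor. Not satisfied.

Invalid — vote requirement not satisfied.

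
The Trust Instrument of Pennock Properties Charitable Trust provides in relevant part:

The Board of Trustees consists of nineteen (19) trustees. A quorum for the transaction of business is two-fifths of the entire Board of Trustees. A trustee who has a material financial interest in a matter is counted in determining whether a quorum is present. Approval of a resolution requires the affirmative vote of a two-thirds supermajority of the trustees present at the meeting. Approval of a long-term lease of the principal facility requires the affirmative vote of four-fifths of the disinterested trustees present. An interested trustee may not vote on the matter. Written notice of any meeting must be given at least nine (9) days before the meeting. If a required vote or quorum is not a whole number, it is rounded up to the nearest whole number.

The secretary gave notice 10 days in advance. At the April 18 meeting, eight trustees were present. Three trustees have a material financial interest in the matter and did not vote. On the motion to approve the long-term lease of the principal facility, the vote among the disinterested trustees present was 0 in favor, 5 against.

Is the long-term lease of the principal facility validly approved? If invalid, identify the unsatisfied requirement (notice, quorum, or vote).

Invalid — vote requirement not satisfied.

Notice: 10 days given; 9 required (10 ≥ 9). Satisfied.
Quorum: 8 present (interested trustees count toward quorum); quorum is 8. Satisfied.
Vote: the long-term lease of the principal facility requires four-fifths of the disinterested trustees present (8 − 3 = 5). 4/5 of 5 = 4, so 4 affirmative votes are needed; 0 voted in favor. Not satisfied.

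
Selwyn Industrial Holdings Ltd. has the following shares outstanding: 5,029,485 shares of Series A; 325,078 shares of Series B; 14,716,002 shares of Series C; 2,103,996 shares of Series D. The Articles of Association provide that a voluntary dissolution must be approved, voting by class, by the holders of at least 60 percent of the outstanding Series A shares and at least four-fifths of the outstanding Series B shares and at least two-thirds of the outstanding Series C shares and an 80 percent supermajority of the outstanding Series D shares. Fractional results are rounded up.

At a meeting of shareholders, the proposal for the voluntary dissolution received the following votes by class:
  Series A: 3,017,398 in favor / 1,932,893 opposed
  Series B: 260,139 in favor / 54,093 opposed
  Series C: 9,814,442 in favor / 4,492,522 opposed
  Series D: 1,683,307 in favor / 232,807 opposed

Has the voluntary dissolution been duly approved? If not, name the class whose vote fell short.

Not approved — the Series A shares did not give the required vote.

Series A: 3/5 of 5029485 = 3017691; 3,017,691 required, 3,017,398 in favor — not approved.
Series B: 4/5 of 325078 = 260062.40, rounded up to 260063; 260,063 required, 260,139 in favor — approved.
Series C: 2/3 of 14716002 = 9810668; 9,810,668 required, 9,814,442 in favor — approved.
Series D: 4/5 of 2103996 = 1683196.80, rounded up to 1683197; 1,683,197 required, 1,683,307 in favor — approved.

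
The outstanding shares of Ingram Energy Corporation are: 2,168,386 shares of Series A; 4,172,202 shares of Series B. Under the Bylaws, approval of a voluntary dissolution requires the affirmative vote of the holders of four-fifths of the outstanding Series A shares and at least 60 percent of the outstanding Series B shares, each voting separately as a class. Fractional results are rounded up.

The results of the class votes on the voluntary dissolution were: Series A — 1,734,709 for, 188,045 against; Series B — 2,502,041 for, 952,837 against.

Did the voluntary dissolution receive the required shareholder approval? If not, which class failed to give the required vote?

Not approved — the Series B shares did not give the required vote.

Series A: 4/5 of 2168386 = 1734708.80, rounded up to 1734709; 1,734,709 required, 1,734,709 in favor — approved.
Series B: 3/5 of 4172202 = 2503321.20, rounded up to 2503322; 2,503,322 required, 2,502,041 in favor — not approved.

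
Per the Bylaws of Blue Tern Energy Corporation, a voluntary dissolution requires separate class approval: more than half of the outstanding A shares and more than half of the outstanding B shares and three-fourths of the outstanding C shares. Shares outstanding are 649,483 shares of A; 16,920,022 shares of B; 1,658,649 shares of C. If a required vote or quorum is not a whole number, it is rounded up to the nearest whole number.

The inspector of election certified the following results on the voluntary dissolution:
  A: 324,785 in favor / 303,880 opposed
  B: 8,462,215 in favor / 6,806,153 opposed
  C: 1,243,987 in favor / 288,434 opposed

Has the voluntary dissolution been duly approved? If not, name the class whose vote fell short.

A: a majority of 649483 is 324742; 324,742 required, 324,785 in favor — approved.
B: a majority of 16920022 is 8460012; 8,460,012 required, 8,462,215 in favor — approved.
C: 3/4 of 1658649 = 1243986.75, rounded up to 1243987; 1,243,987 required, 1,243,987 in favor — approved.

Approved — every class gave the required vote.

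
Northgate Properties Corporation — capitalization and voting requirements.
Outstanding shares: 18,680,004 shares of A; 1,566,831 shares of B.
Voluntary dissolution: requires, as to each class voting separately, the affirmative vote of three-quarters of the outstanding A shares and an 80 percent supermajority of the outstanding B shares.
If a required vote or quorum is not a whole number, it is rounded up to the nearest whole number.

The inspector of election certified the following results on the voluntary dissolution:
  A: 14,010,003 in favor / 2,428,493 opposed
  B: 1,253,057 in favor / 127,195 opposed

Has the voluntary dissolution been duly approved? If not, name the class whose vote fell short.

Not approved — the B shares did not give the required vote.

A: 3/4 of 18680004 = 14010003; 14,010,003 required, 14,010,003 in favor — approved.
B: 4/5 of 1566831 = 1253464.80, rounded up to 1253465; 1,253,465 required, 1,253,057 in favor — not approved.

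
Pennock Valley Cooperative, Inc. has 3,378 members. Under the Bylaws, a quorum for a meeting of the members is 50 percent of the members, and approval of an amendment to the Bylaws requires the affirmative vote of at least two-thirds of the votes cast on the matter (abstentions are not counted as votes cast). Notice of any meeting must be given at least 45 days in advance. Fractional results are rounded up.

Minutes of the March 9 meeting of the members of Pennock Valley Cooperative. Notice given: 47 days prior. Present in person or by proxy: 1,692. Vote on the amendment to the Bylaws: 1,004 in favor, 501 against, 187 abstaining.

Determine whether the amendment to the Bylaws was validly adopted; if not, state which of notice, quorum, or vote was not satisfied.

Valid — all requirements satisfied.

Notice: 47 days given; 45 required. Satisfied.
Quorum: 50% of 3,378 = 1,689; 1,692 present. Satisfied.
Vote: requires two-thirds of the votes cast (1,692 − 187 abstaining = 1,505); 2/3 of 1505 = 1003.33, rounded up to 1004, so 1,004 needed; 1,004 in favor. Satisfied.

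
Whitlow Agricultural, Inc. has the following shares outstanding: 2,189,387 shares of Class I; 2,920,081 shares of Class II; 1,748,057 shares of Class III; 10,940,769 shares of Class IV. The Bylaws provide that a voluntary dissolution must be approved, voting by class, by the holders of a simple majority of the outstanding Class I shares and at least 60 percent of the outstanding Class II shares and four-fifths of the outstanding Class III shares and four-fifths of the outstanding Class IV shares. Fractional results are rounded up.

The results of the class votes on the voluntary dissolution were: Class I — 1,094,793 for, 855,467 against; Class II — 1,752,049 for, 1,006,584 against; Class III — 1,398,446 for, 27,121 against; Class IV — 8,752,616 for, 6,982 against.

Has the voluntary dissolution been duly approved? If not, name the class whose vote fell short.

Approved — every class gave the required vote.

Class I: a majority of 2189387 is 1094694; 1,094,694 required, 1,094,793 in favor — approved.
Class II: 3/5 of 2920081 = 1752048.60, rounded up to 1752049; 1,752,049 required, 1,752,049 in favor — approved.
Class III: 4/5 of 1748057 = 1398445.60, rounded up to 1398446; 1,398,446 required, 1,398,446 in favor — approved.
Class IV: 4/5 of 10940769 = 8752615.20, rounded up to 8752616; 8,752,616 required, 8,752,616 in favor — approved.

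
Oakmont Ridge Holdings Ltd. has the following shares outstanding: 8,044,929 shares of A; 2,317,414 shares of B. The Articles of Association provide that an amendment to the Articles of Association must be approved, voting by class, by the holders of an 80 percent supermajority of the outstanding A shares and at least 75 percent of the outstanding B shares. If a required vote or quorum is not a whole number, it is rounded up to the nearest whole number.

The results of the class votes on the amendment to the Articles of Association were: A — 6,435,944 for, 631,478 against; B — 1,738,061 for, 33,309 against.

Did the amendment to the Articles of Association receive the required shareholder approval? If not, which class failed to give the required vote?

Approved — every class gave the required vote.

A: 4/5 of 8044929 = 6435943.20, rounded up to 6435944; 6,435,944 required, 6,435,944 in favor — approved.
B: 3/4 of 2317414 = 1738060.50, rounded up to 1738061; 1,738,061 required, 1,738,061 in favor — approved.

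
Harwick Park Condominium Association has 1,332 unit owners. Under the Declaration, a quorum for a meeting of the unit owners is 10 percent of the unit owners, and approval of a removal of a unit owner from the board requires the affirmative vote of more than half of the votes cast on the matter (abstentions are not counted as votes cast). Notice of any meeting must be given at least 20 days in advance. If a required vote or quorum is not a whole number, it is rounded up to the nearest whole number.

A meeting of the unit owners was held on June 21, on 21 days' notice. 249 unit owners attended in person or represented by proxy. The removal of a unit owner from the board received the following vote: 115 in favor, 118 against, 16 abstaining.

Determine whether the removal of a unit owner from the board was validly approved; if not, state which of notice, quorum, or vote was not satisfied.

Notice: 21 days given; 20 required. Satisfied.
Quorum: 10% of 1,332 = 133.20, rounded up to 134; 249 present. Satisfied.
Vote: requires a majority of the votes cast (249 − 16 abstaining = 233); a majority of 233 is 117, so 117 needed; 115 in favor. Not satisfied.

Invalid — vote requirement not satisfied.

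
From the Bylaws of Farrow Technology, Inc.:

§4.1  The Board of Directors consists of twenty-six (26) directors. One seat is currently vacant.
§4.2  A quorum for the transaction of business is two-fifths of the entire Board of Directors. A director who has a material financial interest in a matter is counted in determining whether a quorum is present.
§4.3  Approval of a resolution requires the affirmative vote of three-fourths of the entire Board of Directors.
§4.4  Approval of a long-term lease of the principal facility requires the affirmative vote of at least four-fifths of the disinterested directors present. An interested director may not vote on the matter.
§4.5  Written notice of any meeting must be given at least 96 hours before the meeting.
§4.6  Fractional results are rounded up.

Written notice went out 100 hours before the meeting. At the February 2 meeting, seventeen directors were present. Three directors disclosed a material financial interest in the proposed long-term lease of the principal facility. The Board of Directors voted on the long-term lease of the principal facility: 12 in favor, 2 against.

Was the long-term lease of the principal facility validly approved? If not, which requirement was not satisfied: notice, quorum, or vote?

Valid — all requirements satisfied.

Notice: 100 hours given; 96 required (100 ≥ 96). Satisfied.
Quorum: 17 present (interested directors count toward quorum); quorum is 11. Satisfied.
Vote: the long-term lease of the principal facility requires four-fifths of the disinterested directors present (17 − 3 = 14). 4/5 of 14 = 11.20, rounded up to 12, so 12 affirmative votes are needed; 12 voted in favor. Satisfied.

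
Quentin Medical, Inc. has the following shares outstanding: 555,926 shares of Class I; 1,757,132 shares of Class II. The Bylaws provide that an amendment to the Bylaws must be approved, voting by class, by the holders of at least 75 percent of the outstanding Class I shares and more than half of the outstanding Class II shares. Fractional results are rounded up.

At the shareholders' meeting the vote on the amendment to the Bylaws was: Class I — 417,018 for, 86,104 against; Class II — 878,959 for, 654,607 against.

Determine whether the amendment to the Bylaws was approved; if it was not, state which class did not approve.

Approved — every class gave the required vote.

Class I: 3/4 of 555926 = 416944.50, rounded up to 416945; 416,945 required, 417,018 in favor — approved.
Class II: a majority of 1757132 is 878567; 878,567 required, 878,959 in favor — approved.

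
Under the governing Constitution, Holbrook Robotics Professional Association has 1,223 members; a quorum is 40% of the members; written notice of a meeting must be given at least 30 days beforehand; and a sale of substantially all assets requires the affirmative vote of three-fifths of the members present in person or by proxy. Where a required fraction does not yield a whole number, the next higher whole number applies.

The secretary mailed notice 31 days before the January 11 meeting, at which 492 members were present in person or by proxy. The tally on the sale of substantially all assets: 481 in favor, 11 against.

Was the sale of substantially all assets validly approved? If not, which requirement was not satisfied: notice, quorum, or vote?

Notice: 31 days given; 30 required. Satisfied.
Quorum: 40% of 1,223 = 489.20, rounded up to 490; 492 present. Satisfied.
Vote: requires three-fifths of those present (492); 3/5 of 492 = 295.20, rounded up to 296, so 296 needed; 481 in favor. Satisfied.

Valid — all requirements satisfied.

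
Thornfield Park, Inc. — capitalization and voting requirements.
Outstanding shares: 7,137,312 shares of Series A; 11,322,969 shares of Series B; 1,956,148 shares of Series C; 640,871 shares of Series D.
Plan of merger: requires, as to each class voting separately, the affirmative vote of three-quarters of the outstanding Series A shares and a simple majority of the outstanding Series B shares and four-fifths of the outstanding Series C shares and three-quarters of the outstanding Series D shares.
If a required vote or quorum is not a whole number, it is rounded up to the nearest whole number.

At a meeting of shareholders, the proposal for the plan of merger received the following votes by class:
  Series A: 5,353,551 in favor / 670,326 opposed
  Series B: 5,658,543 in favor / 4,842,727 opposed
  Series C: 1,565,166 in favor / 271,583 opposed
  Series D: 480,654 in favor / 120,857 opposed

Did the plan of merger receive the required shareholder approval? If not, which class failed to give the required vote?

Not approved — the Series B shares did not give the required vote.

Series A: 3/4 of 7137312 = 5352984; 5,352,984 required, 5,353,551 in favor — approved.
Series B: a majority of 11322969 is 5661485; 5,661,485 required, 5,658,543 in favor — not approved.
Series C: 4/5 of 1956148 = 1564918.40, rounded up to 1564919; 1,564,919 required, 1,565,166 in favor — approved.
Series D: 3/4 of 640871 = 480653.25, rounded up to 480654; 480,654 required, 480,654 in favor — approved.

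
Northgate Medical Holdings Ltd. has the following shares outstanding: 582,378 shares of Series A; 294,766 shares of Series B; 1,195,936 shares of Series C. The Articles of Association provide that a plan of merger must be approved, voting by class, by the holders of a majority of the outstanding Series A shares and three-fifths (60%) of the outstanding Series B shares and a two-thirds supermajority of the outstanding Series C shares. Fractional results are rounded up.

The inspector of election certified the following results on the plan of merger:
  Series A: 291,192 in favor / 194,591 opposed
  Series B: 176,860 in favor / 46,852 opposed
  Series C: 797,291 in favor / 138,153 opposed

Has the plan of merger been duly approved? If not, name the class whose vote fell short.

Approved — every class gave the required vote.

Series A: a majority of 582378 is 291190; 291,190 required, 291,192 in favor — approved.
Series B: 3/5 of 294766 = 176859.60, rounded up to 176860; 176,860 required, 176,860 in favor — approved.
Series C: 2/3 of 1195936 = 797290.67, rounded up to 797291; 797,291 required, 797,291 in favor — approved.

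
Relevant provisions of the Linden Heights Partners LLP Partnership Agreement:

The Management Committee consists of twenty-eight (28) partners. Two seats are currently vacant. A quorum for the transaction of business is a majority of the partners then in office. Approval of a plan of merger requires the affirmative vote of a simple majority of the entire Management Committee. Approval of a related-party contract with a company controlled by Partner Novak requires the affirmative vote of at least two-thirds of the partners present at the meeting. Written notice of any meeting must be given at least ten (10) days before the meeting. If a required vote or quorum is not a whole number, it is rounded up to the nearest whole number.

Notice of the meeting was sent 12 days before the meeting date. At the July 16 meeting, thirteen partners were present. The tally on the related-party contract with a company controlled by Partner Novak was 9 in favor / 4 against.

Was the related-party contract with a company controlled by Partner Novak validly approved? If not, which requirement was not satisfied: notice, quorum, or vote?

Invalid — quorum requirement not satisfied.

Notice: 12 days given; 10 required (12 ≥ 10). Satisfied.
Quorum: 13 present; quorum is 14. Not satisfied.
Vote: the related-party contract with a company controlled by Partner Novak requires two-thirds of the partners present (13). 2/3 of 13 = 8.67, rounded up to 9, so 9 affirmative votes are needed; 9 voted in favor. Satisfied. (Moot — without a quorum no business can be validly transacted.)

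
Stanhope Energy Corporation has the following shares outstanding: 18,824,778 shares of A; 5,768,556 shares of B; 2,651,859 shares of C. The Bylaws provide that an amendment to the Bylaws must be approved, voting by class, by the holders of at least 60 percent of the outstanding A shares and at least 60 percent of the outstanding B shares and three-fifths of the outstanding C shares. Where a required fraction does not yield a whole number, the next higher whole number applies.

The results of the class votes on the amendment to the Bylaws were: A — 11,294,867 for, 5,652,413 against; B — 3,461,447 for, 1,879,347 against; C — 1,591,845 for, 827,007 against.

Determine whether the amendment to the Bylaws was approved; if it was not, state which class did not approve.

A: 3/5 of 18824778 = 11294866.80, rounded up to 11294867; 11,294,867 required, 11,294,867 in favor — approved.
B: 3/5 of 5768556 = 3461133.60, rounded up to 3461134; 3,461,134 required, 3,461,447 in favor — approved.
C: 3/5 of 2651859 = 1591115.40, rounded up to 1591116; 1,591,116 required, 1,591,845 in favor — approved.

Approved — every class gave the required vote.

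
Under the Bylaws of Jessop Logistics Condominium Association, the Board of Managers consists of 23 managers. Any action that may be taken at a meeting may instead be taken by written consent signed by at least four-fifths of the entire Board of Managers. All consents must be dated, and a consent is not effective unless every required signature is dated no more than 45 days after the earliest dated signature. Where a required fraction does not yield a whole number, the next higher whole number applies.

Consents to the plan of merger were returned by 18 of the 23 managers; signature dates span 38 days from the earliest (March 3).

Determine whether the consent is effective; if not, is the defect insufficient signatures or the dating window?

Signatures required: at least four-fifths of 23 — 4/5 of 23 = 18.40, rounded up to 19, so 19 needed; 18 signed. Insufficient.
Dating window: the latest signature is 38 days after the earliest; the limit is 45 days. Within the window.

Not effective — insufficient signatures.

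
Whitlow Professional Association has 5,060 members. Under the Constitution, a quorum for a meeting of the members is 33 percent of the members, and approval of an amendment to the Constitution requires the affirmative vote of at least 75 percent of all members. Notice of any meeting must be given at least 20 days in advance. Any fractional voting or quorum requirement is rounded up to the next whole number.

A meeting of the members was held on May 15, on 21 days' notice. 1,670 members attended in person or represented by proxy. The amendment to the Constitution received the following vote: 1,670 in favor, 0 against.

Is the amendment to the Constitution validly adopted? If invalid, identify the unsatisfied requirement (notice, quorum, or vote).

Invalid — vote requirement not satisfied.

Notice: 21 days given; 20 required. Satisfied.
Quorum: 33% of 5,060 = 1,669.80, rounded up to 1,670; 1,670 present. Satisfied.
Vote: requires three-fourths of all members (5,060); 3/4 of 5060 = 3795, so 3,795 needed; 1,670 in favor. Not satisfied.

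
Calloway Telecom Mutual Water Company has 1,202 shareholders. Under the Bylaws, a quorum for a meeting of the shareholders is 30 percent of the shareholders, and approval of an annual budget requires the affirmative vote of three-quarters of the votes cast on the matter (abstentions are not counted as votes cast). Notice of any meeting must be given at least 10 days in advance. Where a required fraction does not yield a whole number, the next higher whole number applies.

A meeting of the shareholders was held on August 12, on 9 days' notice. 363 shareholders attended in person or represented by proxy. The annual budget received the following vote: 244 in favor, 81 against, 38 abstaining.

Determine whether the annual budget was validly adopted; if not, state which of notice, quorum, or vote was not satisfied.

Invalid — notice requirement not satisfied.

Notice: 9 days given; 10 required. Not satisfied.
Quorum: 30% of 1,202 = 360.60, rounded up to 361; 363 present. Satisfied.
Vote: requires three-fourths of the votes cast (363 − 38 abstaining = 325); 3/4 of 325 = 243.75, rounded up to 244, so 244 needed; 244 in favor. Satisfied.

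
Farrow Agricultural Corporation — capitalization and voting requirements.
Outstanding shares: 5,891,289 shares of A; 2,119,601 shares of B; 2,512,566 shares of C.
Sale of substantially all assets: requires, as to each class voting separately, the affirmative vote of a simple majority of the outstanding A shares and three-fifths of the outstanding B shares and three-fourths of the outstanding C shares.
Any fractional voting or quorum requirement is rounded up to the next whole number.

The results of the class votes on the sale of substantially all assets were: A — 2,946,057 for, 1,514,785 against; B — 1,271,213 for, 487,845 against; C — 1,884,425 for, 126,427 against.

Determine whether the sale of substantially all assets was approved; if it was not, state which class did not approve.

A: a majority of 5891289 is 2945645; 2,945,645 required, 2,946,057 in favor — approved.
B: 3/5 of 2119601 = 1271760.60, rounded up to 1271761; 1,271,761 required, 1,271,213 in favor — not approved.
C: 3/4 of 2512566 = 1884424.50, rounded up to 1884425; 1,884,425 required, 1,884,425 in favor — approved.

Not approved — the B shares did not give the required vote.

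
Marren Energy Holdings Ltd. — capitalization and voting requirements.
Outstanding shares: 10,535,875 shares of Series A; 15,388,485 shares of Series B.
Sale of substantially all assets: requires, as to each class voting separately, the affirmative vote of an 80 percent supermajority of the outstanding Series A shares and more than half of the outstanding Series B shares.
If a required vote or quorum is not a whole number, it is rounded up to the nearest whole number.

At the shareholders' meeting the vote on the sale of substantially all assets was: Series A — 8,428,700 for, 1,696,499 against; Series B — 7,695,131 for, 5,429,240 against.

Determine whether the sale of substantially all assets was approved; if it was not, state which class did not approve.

Approved — every class gave the required vote.

Series A: 4/5 of 10535875 = 8428700; 8,428,700 required, 8,428,700 in favor — approved.
Series B: a majority of 15388485 is 7694243; 7,694,243 required, 7,695,131 in favor — approved.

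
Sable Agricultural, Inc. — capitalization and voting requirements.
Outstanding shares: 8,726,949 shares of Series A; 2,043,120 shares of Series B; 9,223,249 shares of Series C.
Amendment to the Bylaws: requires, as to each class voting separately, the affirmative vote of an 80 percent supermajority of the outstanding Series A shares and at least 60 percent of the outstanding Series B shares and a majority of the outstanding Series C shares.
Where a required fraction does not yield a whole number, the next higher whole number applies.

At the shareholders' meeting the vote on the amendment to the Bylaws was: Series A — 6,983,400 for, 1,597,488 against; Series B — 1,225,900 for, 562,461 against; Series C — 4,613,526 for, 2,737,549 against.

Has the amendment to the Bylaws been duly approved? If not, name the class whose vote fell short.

Series A: 4/5 of 8726949 = 6981559.20, rounded up to 6981560; 6,981,560 required, 6,983,400 in favor — approved.
Series B: 3/5 of 2043120 = 1225872; 1,225,872 required, 1,225,900 in favor — approved.
Series C: a majority of 9223249 is 4611625; 4,611,625 required, 4,613,526 in favor — approved.

Approved — every class gave the required vote.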